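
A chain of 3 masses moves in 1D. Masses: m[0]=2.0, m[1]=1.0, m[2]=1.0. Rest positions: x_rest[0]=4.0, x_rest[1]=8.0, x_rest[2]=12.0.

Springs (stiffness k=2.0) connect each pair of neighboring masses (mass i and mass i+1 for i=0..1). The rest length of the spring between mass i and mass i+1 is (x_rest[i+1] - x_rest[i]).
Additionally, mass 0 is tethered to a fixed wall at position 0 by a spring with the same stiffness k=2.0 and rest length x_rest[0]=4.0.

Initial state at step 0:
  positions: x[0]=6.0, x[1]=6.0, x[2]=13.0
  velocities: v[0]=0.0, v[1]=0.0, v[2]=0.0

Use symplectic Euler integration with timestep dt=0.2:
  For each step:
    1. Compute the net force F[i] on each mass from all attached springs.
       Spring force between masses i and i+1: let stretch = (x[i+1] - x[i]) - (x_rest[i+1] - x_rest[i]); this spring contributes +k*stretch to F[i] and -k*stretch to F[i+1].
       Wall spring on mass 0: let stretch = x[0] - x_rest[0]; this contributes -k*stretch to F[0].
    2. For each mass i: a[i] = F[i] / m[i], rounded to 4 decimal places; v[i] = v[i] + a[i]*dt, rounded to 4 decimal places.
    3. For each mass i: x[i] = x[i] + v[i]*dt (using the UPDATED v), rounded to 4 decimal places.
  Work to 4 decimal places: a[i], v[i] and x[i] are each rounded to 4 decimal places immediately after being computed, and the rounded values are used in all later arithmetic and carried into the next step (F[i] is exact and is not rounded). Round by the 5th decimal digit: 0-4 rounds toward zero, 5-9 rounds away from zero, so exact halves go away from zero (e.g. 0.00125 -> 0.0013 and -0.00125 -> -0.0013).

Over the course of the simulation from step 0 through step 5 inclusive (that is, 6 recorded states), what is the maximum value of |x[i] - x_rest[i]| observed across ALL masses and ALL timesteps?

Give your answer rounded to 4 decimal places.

Step 0: x=[6.0000 6.0000 13.0000] v=[0.0000 0.0000 0.0000]
Step 1: x=[5.7600 6.5600 12.7600] v=[-1.2000 2.8000 -1.2000]
Step 2: x=[5.3216 7.5520 12.3440] v=[-2.1920 4.9600 -2.0800]
Step 3: x=[4.7596 8.7489 11.8646] v=[-2.8102 5.9846 -2.3968]
Step 4: x=[4.1667 9.8759 11.4560] v=[-2.9643 5.6352 -2.0431]
Step 5: x=[3.6355 10.6726 11.2410] v=[-2.6558 3.9836 -1.0751]
Max displacement = 2.6726

Answer: 2.6726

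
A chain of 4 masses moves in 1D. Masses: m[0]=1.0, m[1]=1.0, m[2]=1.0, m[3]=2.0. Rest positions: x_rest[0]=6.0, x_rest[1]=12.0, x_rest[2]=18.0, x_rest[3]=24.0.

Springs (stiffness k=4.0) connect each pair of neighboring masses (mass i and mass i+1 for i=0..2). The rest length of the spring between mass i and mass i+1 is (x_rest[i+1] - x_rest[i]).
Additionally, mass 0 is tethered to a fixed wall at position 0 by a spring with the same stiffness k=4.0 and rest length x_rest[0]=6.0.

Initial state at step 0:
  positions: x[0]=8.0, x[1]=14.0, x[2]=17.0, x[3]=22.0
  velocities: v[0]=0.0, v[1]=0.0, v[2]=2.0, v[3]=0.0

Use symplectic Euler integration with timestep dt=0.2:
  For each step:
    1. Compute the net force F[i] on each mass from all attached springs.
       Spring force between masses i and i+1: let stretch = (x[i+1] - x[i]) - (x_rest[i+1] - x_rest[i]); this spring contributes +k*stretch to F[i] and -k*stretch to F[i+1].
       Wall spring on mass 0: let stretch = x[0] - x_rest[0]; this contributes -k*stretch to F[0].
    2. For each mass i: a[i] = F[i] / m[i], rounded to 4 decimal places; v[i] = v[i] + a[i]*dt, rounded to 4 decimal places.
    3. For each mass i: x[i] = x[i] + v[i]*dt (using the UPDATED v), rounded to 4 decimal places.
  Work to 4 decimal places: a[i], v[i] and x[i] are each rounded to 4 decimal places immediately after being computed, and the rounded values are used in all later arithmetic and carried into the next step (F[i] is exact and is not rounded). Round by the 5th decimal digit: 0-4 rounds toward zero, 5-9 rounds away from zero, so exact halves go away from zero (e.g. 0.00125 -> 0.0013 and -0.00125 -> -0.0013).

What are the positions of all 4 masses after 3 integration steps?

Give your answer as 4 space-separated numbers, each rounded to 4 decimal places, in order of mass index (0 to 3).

Answer: 6.2346 12.0314 18.9132 22.6764

Derivation:
Step 0: x=[8.0000 14.0000 17.0000 22.0000] v=[0.0000 0.0000 2.0000 0.0000]
Step 1: x=[7.6800 13.5200 17.7200 22.0800] v=[-1.6000 -2.4000 3.6000 0.4000]
Step 2: x=[7.0656 12.7776 18.4656 22.2912] v=[-3.0720 -3.7120 3.7280 1.0560]
Step 3: x=[6.2346 12.0314 18.9132 22.6764] v=[-4.1549 -3.7312 2.2381 1.9258]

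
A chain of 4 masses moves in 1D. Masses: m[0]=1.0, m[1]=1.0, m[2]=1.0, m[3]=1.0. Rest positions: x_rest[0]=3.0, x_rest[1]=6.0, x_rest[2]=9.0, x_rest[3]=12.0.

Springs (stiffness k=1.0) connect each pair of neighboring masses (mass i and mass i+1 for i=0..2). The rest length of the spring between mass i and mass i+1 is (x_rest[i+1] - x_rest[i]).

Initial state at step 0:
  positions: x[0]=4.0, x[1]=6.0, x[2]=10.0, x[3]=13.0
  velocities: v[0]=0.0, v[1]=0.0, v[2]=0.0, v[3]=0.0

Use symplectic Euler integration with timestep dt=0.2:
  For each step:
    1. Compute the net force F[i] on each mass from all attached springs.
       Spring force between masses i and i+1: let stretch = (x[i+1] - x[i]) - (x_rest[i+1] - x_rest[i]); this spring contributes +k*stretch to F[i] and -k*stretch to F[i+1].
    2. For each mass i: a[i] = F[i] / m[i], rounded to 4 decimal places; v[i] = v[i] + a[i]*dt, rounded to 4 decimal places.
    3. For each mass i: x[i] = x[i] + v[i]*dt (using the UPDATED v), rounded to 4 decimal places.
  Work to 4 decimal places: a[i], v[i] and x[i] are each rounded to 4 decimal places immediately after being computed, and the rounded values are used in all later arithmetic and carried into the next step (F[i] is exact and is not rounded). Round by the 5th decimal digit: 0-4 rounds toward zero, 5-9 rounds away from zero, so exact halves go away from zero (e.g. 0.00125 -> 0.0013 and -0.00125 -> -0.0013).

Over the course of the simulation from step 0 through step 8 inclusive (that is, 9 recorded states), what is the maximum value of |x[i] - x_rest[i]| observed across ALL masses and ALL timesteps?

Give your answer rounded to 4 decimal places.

Answer: 1.3530

Derivation:
Step 0: x=[4.0000 6.0000 10.0000 13.0000] v=[0.0000 0.0000 0.0000 0.0000]
Step 1: x=[3.9600 6.0800 9.9600 13.0000] v=[-0.2000 0.4000 -0.2000 0.0000]
Step 2: x=[3.8848 6.2304 9.8864 12.9984] v=[-0.3760 0.7520 -0.3680 -0.0080]
Step 3: x=[3.7834 6.4332 9.7910 12.9923] v=[-0.5069 1.0141 -0.4768 -0.0304]
Step 4: x=[3.6680 6.6643 9.6894 12.9782] v=[-0.5769 1.1557 -0.5081 -0.0707]
Step 5: x=[3.5525 6.8966 9.5983 12.9525] v=[-0.5776 1.1615 -0.4554 -0.1285]
Step 6: x=[3.4507 7.1032 9.5333 12.9126] v=[-0.5088 1.0330 -0.3249 -0.1993]
Step 7: x=[3.3750 7.2609 9.5063 12.8576] v=[-0.3783 0.7885 -0.1351 -0.2752]
Step 8: x=[3.3348 7.3530 9.5235 12.7885] v=[-0.2011 0.4604 0.0861 -0.3455]
Max displacement = 1.3530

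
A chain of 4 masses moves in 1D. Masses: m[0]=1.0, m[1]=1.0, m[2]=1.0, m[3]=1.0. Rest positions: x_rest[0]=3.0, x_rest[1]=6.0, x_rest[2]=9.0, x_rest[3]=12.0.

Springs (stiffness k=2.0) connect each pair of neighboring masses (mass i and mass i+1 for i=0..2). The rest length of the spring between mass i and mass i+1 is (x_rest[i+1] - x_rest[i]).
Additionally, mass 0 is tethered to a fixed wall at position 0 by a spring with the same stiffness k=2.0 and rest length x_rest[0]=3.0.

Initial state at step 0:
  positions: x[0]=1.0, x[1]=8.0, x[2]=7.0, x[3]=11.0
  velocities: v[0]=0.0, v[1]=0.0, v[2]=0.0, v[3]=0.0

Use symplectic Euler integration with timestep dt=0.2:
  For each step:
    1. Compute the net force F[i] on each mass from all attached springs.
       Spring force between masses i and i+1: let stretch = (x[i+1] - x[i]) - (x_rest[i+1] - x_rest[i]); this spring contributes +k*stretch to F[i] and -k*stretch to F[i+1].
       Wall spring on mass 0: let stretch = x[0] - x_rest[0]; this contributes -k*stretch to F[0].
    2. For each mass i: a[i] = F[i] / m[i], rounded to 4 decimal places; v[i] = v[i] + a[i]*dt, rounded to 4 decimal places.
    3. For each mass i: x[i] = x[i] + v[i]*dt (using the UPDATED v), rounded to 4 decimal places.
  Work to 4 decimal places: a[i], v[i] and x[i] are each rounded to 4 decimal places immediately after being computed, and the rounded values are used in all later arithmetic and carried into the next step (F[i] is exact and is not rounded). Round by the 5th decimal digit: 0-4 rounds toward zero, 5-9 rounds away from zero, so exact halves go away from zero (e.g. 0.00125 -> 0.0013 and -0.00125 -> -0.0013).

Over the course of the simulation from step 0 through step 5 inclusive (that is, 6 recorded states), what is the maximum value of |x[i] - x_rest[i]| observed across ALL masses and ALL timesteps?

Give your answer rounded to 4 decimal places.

Step 0: x=[1.0000 8.0000 7.0000 11.0000] v=[0.0000 0.0000 0.0000 0.0000]
Step 1: x=[1.4800 7.3600 7.4000 10.9200] v=[2.4000 -3.2000 2.0000 -0.4000]
Step 2: x=[2.3120 6.2528 8.0784 10.7984] v=[4.1600 -5.5360 3.3920 -0.6080]
Step 3: x=[3.2743 4.9764 8.8284 10.6992] v=[4.8115 -6.3821 3.7498 -0.4960]
Step 4: x=[4.1108 3.8720 9.4199 10.6903] v=[4.1826 -5.5221 2.9573 -0.0443]
Step 5: x=[4.5994 3.2305 9.6692 10.8198] v=[2.4428 -3.2074 1.2463 0.6475]
Max displacement = 2.7695

Answer: 2.7695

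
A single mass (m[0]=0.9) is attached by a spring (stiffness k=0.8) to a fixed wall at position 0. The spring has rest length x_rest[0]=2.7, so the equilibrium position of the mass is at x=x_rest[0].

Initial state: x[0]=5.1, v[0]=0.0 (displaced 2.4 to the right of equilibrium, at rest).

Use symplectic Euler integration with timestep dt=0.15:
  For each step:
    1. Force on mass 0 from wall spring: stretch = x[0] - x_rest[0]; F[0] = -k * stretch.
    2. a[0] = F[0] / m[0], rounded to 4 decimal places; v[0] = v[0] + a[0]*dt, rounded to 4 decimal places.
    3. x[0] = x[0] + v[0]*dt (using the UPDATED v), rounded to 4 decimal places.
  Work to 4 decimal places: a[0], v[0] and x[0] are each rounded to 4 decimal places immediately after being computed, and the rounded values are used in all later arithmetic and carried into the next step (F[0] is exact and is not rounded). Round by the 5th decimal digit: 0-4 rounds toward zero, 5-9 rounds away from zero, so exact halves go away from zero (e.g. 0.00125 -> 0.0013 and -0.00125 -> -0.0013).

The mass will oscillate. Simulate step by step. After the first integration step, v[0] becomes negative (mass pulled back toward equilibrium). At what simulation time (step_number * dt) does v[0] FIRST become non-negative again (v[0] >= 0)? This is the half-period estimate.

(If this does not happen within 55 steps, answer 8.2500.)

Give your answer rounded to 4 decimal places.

Step 0: x=[5.1000] v=[0.0000]
Step 1: x=[5.0520] v=[-0.3200]
Step 2: x=[4.9570] v=[-0.6336]
Step 3: x=[4.8168] v=[-0.9345]
Step 4: x=[4.6343] v=[-1.2167]
Step 5: x=[4.4131] v=[-1.4746]
Step 6: x=[4.1577] v=[-1.7030]
Step 7: x=[3.8731] v=[-1.8974]
Step 8: x=[3.5650] v=[-2.0538]
Step 9: x=[3.2396] v=[-2.1691]
Step 10: x=[2.9035] v=[-2.2410]
Step 11: x=[2.5633] v=[-2.2681]
Step 12: x=[2.2258] v=[-2.2499]
Step 13: x=[1.8978] v=[-2.1867]
Step 14: x=[1.5858] v=[-2.0797]
Step 15: x=[1.2961] v=[-1.9311]
Step 16: x=[1.0345] v=[-1.7439]
Step 17: x=[0.8062] v=[-1.5218]
Step 18: x=[0.6158] v=[-1.2693]
Step 19: x=[0.4671] v=[-0.9914]
Step 20: x=[0.3630] v=[-0.6937]
Step 21: x=[0.3057] v=[-0.3821]
Step 22: x=[0.2963] v=[-0.0629]
Step 23: x=[0.3349] v=[0.2576]
First v>=0 after going negative at step 23, time=3.4500

Answer: 3.4500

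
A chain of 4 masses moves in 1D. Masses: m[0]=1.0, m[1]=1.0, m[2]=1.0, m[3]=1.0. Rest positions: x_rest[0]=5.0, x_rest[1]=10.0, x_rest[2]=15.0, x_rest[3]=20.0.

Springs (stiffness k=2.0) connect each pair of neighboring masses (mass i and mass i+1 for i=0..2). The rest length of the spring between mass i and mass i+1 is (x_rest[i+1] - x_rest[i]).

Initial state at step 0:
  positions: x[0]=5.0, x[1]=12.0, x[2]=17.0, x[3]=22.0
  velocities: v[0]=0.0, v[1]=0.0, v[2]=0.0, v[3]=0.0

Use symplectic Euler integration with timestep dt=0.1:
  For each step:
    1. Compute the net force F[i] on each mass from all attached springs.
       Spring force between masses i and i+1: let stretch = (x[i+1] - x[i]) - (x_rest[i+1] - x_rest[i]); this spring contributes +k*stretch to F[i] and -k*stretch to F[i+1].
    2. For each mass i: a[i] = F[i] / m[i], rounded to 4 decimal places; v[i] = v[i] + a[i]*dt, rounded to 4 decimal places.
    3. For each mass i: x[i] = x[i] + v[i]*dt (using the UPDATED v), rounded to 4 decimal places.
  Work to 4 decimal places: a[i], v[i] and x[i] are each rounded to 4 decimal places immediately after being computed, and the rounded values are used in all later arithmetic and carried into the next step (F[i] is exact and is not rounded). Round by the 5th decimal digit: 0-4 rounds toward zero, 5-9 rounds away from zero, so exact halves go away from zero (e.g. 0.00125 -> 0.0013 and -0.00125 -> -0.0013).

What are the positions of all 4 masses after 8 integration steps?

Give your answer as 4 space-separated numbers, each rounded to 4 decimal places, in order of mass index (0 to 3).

Answer: 6.1390 11.0019 16.8661 21.9936

Derivation:
Step 0: x=[5.0000 12.0000 17.0000 22.0000] v=[0.0000 0.0000 0.0000 0.0000]
Step 1: x=[5.0400 11.9600 17.0000 22.0000] v=[0.4000 -0.4000 0.0000 0.0000]
Step 2: x=[5.1184 11.8824 16.9992 22.0000] v=[0.7840 -0.7760 -0.0080 0.0000]
Step 3: x=[5.2321 11.7719 16.9961 22.0000] v=[1.1368 -1.1054 -0.0312 -0.0002]
Step 4: x=[5.3766 11.6351 16.9886 21.9999] v=[1.4448 -1.3685 -0.0753 -0.0010]
Step 5: x=[5.5463 11.4802 16.9742 21.9996] v=[1.6965 -1.5495 -0.1437 -0.0033]
Step 6: x=[5.7346 11.3165 16.9505 21.9988] v=[1.8833 -1.6375 -0.2374 -0.0084]
Step 7: x=[5.9346 11.1538 16.9151 21.9970] v=[1.9997 -1.6271 -0.3545 -0.0181]
Step 8: x=[6.1390 11.0019 16.8661 21.9936] v=[2.0435 -1.5187 -0.4904 -0.0345]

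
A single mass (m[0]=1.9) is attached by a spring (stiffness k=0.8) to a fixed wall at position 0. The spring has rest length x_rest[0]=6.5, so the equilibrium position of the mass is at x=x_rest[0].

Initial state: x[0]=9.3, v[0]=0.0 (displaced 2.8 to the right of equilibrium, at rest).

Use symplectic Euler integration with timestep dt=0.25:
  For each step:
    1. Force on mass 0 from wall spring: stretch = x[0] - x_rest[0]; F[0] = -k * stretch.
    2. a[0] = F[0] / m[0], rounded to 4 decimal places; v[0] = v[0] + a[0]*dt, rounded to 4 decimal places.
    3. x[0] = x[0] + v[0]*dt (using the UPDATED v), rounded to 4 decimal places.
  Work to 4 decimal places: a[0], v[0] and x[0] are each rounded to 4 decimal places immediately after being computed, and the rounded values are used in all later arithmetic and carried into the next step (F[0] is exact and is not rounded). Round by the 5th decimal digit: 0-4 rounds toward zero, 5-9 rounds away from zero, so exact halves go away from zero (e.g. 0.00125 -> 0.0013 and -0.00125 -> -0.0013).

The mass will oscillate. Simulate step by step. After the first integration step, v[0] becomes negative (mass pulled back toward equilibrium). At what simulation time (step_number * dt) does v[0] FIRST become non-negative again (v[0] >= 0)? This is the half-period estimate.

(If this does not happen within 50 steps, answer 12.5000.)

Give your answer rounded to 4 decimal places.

Step 0: x=[9.3000] v=[0.0000]
Step 1: x=[9.2263] v=[-0.2947]
Step 2: x=[9.0809] v=[-0.5817]
Step 3: x=[8.8676] v=[-0.8534]
Step 4: x=[8.5920] v=[-1.1026]
Step 5: x=[8.2613] v=[-1.3228]
Step 6: x=[7.8843] v=[-1.5082]
Step 7: x=[7.4708] v=[-1.6539]
Step 8: x=[7.0318] v=[-1.7561]
Step 9: x=[6.5788] v=[-1.8121]
Step 10: x=[6.1237] v=[-1.8204]
Step 11: x=[5.6785] v=[-1.7808]
Step 12: x=[5.2549] v=[-1.6943]
Step 13: x=[4.8641] v=[-1.5632]
Step 14: x=[4.5164] v=[-1.3910]
Step 15: x=[4.2209] v=[-1.1822]
Step 16: x=[3.9853] v=[-0.9423]
Step 17: x=[3.8159] v=[-0.6776]
Step 18: x=[3.7171] v=[-0.3951]
Step 19: x=[3.6916] v=[-0.1022]
Step 20: x=[3.7400] v=[0.1934]
First v>=0 after going negative at step 20, time=5.0000

Answer: 5.0000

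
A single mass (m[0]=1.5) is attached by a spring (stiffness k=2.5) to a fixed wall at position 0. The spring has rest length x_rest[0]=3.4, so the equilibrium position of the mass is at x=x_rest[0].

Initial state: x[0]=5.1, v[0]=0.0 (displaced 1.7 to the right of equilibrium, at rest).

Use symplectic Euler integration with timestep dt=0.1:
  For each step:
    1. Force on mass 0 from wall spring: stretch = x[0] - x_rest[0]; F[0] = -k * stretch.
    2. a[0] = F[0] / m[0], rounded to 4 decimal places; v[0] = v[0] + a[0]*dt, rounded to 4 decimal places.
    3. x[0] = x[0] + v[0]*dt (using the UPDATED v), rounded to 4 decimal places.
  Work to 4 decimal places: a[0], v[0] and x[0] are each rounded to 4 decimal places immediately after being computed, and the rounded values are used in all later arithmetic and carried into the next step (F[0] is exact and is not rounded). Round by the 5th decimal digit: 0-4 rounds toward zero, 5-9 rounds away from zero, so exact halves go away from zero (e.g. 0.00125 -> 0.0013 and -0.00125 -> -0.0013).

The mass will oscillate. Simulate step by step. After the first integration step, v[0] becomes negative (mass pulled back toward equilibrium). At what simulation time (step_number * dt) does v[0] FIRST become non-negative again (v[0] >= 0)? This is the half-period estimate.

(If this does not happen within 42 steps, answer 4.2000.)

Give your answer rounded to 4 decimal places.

Step 0: x=[5.1000] v=[0.0000]
Step 1: x=[5.0717] v=[-0.2833]
Step 2: x=[5.0155] v=[-0.5619]
Step 3: x=[4.9324] v=[-0.8312]
Step 4: x=[4.8237] v=[-1.0866]
Step 5: x=[4.6913] v=[-1.3239]
Step 6: x=[4.5374] v=[-1.5391]
Step 7: x=[4.3645] v=[-1.7287]
Step 8: x=[4.1756] v=[-1.8895]
Step 9: x=[3.9737] v=[-2.0188]
Step 10: x=[3.7623] v=[-2.1144]
Step 11: x=[3.5448] v=[-2.1748]
Step 12: x=[3.3249] v=[-2.1989]
Step 13: x=[3.1063] v=[-2.1864]
Step 14: x=[2.8926] v=[-2.1375]
Step 15: x=[2.6873] v=[-2.0529]
Step 16: x=[2.4939] v=[-1.9341]
Step 17: x=[2.3156] v=[-1.7831]
Step 18: x=[2.1554] v=[-1.6024]
Step 19: x=[2.0159] v=[-1.3950]
Step 20: x=[1.8995] v=[-1.1643]
Step 21: x=[1.8081] v=[-0.9142]
Step 22: x=[1.7432] v=[-0.6489]
Step 23: x=[1.7059] v=[-0.3728]
Step 24: x=[1.6969] v=[-0.0905]
Step 25: x=[1.7162] v=[0.1934]
First v>=0 after going negative at step 25, time=2.5000

Answer: 2.5000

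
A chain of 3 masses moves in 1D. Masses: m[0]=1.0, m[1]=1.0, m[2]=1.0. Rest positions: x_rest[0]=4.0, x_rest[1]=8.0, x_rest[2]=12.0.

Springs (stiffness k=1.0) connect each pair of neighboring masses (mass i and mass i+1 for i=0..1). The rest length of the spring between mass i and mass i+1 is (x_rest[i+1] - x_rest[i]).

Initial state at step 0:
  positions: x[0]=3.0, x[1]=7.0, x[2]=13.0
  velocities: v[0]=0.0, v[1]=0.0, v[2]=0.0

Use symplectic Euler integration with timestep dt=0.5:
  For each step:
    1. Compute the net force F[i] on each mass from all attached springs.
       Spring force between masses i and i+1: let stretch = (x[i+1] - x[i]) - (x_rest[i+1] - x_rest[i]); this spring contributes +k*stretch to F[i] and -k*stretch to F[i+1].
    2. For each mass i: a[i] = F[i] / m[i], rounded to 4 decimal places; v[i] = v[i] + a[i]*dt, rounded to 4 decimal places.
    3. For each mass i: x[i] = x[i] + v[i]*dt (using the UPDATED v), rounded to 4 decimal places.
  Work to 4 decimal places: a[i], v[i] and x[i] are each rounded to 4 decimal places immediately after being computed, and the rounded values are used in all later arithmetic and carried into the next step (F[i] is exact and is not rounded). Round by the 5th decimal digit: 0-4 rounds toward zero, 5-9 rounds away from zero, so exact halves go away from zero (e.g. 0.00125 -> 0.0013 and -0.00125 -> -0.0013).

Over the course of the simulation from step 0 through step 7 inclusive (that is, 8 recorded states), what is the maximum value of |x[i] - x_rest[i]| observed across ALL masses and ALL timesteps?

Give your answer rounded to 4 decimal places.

Step 0: x=[3.0000 7.0000 13.0000] v=[0.0000 0.0000 0.0000]
Step 1: x=[3.0000 7.5000 12.5000] v=[0.0000 1.0000 -1.0000]
Step 2: x=[3.1250 8.1250 11.7500] v=[0.2500 1.2500 -1.5000]
Step 3: x=[3.5000 8.4063 11.0938] v=[0.7500 0.5625 -1.3125]
Step 4: x=[4.1016 8.1329 10.7657] v=[1.2032 -0.5469 -0.6563]
Step 5: x=[4.7111 7.5098 10.7794] v=[1.2189 -1.2462 0.0273]
Step 6: x=[5.0203 7.0044 10.9757] v=[0.6183 -1.0108 0.3925]
Step 7: x=[4.8255 6.9958 11.1792] v=[-0.3897 -0.0172 0.4069]
Max displacement = 1.2343

Answer: 1.2343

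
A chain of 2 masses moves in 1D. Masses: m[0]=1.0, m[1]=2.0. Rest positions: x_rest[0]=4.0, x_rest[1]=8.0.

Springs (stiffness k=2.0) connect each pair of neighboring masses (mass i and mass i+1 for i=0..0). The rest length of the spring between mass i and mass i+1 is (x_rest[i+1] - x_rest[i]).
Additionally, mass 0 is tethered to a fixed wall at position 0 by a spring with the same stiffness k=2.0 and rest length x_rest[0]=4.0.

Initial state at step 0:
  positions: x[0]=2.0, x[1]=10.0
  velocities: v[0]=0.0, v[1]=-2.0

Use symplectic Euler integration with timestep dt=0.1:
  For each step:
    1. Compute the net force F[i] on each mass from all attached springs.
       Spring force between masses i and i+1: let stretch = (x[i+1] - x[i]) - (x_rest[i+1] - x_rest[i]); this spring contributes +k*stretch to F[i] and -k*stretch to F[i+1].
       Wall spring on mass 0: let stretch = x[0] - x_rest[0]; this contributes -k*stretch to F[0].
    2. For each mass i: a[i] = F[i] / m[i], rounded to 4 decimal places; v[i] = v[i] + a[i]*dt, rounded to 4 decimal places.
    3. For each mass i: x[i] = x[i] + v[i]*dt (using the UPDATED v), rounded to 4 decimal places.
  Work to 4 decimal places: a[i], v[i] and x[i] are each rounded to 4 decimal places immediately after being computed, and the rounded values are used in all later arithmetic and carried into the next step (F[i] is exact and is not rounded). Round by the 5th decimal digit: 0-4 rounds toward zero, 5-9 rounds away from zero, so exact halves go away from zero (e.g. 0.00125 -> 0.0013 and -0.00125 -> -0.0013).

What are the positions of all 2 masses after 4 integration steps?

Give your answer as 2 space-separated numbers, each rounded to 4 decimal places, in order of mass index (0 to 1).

Step 0: x=[2.0000 10.0000] v=[0.0000 -2.0000]
Step 1: x=[2.1200 9.7600] v=[1.2000 -2.4000]
Step 2: x=[2.3504 9.4836] v=[2.3040 -2.7640]
Step 3: x=[2.6765 9.1759] v=[3.2606 -3.0773]
Step 4: x=[3.0790 8.8432] v=[4.0252 -3.3272]

Answer: 3.0790 8.8432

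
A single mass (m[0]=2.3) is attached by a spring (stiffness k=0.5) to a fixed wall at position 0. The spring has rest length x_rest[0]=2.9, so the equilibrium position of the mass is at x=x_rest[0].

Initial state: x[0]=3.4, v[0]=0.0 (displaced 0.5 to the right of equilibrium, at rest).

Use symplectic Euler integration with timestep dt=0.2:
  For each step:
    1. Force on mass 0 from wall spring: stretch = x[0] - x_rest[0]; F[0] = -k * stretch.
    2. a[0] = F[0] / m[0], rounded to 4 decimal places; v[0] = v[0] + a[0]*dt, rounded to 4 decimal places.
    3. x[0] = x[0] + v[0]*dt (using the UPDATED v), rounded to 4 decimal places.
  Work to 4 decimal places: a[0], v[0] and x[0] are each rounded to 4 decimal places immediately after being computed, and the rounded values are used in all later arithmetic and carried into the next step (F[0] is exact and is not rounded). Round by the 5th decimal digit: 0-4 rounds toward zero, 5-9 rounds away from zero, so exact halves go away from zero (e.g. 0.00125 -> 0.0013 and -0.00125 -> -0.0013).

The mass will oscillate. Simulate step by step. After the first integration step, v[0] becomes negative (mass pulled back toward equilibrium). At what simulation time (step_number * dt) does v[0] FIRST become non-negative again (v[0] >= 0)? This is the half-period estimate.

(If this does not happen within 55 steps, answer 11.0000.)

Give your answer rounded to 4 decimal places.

Answer: 6.8000

Derivation:
Step 0: x=[3.4000] v=[0.0000]
Step 1: x=[3.3957] v=[-0.0217]
Step 2: x=[3.3870] v=[-0.0433]
Step 3: x=[3.3741] v=[-0.0645]
Step 4: x=[3.3571] v=[-0.0851]
Step 5: x=[3.3361] v=[-0.1050]
Step 6: x=[3.3113] v=[-0.1240]
Step 7: x=[3.2829] v=[-0.1419]
Step 8: x=[3.2512] v=[-0.1585]
Step 9: x=[3.2164] v=[-0.1738]
Step 10: x=[3.1789] v=[-0.1876]
Step 11: x=[3.1390] v=[-0.1997]
Step 12: x=[3.0970] v=[-0.2101]
Step 13: x=[3.0533] v=[-0.2187]
Step 14: x=[3.0082] v=[-0.2254]
Step 15: x=[2.9622] v=[-0.2301]
Step 16: x=[2.9156] v=[-0.2328]
Step 17: x=[2.8689] v=[-0.2335]
Step 18: x=[2.8225] v=[-0.2321]
Step 19: x=[2.7768] v=[-0.2287]
Step 20: x=[2.7321] v=[-0.2233]
Step 21: x=[2.6889] v=[-0.2160]
Step 22: x=[2.6475] v=[-0.2068]
Step 23: x=[2.6083] v=[-0.1958]
Step 24: x=[2.5717] v=[-0.1831]
Step 25: x=[2.5379] v=[-0.1688]
Step 26: x=[2.5073] v=[-0.1531]
Step 27: x=[2.4801] v=[-0.1360]
Step 28: x=[2.4566] v=[-0.1177]
Step 29: x=[2.4369] v=[-0.0984]
Step 30: x=[2.4212] v=[-0.0783]
Step 31: x=[2.4097] v=[-0.0575]
Step 32: x=[2.4025] v=[-0.0362]
Step 33: x=[2.3996] v=[-0.0146]
Step 34: x=[2.4010] v=[0.0072]
First v>=0 after going negative at step 34, time=6.8000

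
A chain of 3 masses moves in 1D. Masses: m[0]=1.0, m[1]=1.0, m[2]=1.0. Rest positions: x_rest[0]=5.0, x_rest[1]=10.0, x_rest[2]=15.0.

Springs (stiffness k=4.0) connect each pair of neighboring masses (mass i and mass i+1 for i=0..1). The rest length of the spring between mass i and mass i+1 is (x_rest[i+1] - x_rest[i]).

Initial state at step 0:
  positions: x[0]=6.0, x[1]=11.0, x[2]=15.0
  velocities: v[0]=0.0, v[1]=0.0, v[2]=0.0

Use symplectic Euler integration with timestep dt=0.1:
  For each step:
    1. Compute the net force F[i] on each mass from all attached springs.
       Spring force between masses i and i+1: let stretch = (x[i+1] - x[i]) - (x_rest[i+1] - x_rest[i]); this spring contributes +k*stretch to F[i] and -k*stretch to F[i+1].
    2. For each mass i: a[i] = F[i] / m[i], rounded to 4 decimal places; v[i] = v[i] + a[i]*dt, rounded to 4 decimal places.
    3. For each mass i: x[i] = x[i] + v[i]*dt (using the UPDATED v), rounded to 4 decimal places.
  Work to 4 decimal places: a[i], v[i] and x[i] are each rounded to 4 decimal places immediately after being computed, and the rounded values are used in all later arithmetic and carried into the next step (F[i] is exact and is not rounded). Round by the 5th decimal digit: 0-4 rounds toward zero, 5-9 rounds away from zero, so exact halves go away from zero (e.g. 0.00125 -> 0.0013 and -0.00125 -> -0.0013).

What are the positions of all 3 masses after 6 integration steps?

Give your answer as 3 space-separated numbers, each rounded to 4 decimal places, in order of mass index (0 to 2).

Step 0: x=[6.0000 11.0000 15.0000] v=[0.0000 0.0000 0.0000]
Step 1: x=[6.0000 10.9600 15.0400] v=[0.0000 -0.4000 0.4000]
Step 2: x=[5.9984 10.8848 15.1168] v=[-0.0160 -0.7520 0.7680]
Step 3: x=[5.9923 10.7834 15.2243] v=[-0.0614 -1.0138 1.0752]
Step 4: x=[5.9778 10.6680 15.3542] v=[-0.1450 -1.1539 1.2988]
Step 5: x=[5.9509 10.5525 15.4966] v=[-0.2689 -1.1555 1.4243]
Step 6: x=[5.9081 10.4507 15.6413] v=[-0.4283 -1.0185 1.4467]

Answer: 5.9081 10.4507 15.6413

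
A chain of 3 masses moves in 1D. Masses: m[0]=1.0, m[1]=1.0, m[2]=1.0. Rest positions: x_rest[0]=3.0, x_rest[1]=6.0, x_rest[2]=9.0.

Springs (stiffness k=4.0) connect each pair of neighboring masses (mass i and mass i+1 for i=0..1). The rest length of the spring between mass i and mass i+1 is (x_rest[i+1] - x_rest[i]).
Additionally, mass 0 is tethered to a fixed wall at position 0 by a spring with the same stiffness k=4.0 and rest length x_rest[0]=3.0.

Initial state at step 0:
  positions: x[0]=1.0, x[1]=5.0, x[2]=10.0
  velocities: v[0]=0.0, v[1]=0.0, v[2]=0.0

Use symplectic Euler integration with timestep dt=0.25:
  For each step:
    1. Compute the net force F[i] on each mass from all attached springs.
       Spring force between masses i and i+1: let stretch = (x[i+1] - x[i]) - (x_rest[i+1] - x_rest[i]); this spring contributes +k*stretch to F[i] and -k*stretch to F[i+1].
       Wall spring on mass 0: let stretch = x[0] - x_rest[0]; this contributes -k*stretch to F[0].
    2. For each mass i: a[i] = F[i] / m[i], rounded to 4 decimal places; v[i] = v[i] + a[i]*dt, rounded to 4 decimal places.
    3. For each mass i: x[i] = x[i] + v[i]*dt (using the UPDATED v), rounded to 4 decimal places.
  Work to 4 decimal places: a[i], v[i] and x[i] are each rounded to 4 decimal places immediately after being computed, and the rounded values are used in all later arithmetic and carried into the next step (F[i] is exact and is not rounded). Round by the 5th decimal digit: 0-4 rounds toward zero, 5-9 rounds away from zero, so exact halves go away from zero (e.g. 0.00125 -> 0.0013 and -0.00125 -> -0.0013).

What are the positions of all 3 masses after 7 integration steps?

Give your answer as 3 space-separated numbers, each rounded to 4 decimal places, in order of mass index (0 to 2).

Step 0: x=[1.0000 5.0000 10.0000] v=[0.0000 0.0000 0.0000]
Step 1: x=[1.7500 5.2500 9.5000] v=[3.0000 1.0000 -2.0000]
Step 2: x=[2.9375 5.6875 8.6875] v=[4.7500 1.7500 -3.2500]
Step 3: x=[4.0781 6.1875 7.8750] v=[4.5625 2.0000 -3.2500]
Step 4: x=[4.7266 6.5820 7.3906] v=[2.5938 1.5781 -1.9375]
Step 5: x=[4.6573 6.7148 7.4541] v=[-0.2774 0.5313 0.2539]
Step 6: x=[3.9380 6.5181 8.0828] v=[-2.8772 -0.7869 2.5146]
Step 7: x=[2.8792 6.0675 9.0703] v=[-4.2351 -1.8023 3.9499]

Answer: 2.8792 6.0675 9.0703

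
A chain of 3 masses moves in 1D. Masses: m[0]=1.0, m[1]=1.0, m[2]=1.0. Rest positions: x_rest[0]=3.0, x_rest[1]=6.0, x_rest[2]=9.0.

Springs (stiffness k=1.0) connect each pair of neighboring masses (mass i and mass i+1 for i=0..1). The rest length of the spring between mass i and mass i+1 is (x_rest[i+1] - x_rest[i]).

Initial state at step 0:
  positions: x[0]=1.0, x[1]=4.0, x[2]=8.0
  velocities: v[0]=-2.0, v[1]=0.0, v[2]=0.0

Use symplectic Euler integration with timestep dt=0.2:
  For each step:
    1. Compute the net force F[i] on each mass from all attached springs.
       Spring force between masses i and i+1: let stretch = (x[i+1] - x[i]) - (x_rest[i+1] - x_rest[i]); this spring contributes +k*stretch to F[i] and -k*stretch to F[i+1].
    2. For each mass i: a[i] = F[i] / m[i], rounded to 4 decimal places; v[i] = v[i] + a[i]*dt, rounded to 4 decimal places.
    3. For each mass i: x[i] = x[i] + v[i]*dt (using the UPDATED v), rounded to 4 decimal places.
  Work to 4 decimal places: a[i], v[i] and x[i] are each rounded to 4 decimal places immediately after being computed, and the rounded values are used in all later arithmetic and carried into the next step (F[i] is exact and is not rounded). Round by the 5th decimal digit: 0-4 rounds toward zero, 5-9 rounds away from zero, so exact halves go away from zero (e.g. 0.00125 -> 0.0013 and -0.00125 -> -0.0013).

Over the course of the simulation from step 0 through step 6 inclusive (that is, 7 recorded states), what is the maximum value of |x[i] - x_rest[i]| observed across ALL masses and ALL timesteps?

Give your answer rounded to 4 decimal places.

Answer: 3.8152

Derivation:
Step 0: x=[1.0000 4.0000 8.0000] v=[-2.0000 0.0000 0.0000]
Step 1: x=[0.6000 4.0400 7.9600] v=[-2.0000 0.2000 -0.2000]
Step 2: x=[0.2176 4.0992 7.8832] v=[-1.9120 0.2960 -0.3840]
Step 3: x=[-0.1295 4.1545 7.7750] v=[-1.7357 0.2765 -0.5408]
Step 4: x=[-0.4253 4.1833 7.6420] v=[-1.4789 0.1438 -0.6649]
Step 5: x=[-0.6567 4.1661 7.4907] v=[-1.1572 -0.0862 -0.7566]
Step 6: x=[-0.8152 4.0889 7.3264] v=[-0.7926 -0.3858 -0.8215]
Max displacement = 3.8152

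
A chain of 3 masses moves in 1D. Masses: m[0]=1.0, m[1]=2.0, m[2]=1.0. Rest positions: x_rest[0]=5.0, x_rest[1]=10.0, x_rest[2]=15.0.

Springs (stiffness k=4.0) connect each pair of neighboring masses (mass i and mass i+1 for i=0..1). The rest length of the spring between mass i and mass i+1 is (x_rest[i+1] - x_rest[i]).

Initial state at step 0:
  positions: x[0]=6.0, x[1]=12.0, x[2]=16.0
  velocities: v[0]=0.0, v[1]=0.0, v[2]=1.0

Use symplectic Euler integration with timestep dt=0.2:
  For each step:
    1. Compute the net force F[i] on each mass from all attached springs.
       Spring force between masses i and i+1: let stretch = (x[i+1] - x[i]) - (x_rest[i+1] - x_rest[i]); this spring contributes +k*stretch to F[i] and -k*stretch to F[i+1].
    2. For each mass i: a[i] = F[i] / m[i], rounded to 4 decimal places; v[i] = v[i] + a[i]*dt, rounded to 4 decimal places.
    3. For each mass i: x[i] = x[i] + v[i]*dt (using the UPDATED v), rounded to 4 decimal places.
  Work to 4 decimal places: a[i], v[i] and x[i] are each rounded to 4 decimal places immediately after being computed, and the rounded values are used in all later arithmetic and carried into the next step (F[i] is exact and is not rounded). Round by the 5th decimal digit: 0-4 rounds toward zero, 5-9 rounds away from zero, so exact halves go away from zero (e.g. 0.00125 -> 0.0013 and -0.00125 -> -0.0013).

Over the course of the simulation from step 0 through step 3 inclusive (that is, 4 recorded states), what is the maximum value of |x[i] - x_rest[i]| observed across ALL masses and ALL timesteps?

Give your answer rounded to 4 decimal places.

Answer: 2.2001

Derivation:
Step 0: x=[6.0000 12.0000 16.0000] v=[0.0000 0.0000 1.0000]
Step 1: x=[6.1600 11.8400 16.3600] v=[0.8000 -0.8000 1.8000]
Step 2: x=[6.4288 11.5872 16.7968] v=[1.3440 -1.2640 2.1840]
Step 3: x=[6.7229 11.3385 17.2001] v=[1.4707 -1.2435 2.0163]
Max displacement = 2.2001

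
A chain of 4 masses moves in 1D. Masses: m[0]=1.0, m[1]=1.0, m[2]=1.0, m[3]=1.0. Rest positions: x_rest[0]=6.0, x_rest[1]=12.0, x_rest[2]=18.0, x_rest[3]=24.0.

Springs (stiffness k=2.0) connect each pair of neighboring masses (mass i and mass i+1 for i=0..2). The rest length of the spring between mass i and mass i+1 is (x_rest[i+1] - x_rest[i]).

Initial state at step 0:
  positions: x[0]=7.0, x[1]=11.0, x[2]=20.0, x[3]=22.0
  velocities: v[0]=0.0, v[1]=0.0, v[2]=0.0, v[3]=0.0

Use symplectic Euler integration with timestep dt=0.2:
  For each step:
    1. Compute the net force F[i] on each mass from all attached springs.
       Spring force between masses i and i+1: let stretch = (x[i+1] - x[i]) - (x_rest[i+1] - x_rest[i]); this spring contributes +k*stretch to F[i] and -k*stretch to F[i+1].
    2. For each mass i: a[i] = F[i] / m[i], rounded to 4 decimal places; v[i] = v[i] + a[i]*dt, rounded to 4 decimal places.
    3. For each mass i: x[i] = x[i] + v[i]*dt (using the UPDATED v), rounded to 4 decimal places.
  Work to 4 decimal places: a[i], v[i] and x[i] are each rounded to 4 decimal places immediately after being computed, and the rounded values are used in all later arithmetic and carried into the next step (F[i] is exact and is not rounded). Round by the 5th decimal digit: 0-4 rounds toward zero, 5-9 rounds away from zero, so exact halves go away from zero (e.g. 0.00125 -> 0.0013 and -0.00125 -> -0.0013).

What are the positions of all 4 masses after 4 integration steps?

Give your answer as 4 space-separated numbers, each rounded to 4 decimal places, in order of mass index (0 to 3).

Step 0: x=[7.0000 11.0000 20.0000 22.0000] v=[0.0000 0.0000 0.0000 0.0000]
Step 1: x=[6.8400 11.4000 19.4400 22.3200] v=[-0.8000 2.0000 -2.8000 1.6000]
Step 2: x=[6.5648 12.0784 18.4672 22.8896] v=[-1.3760 3.3920 -4.8640 2.8480]
Step 3: x=[6.2507 12.8268 17.3371 23.5854] v=[-1.5706 3.7421 -5.6506 3.4790]
Step 4: x=[5.9827 13.4100 16.3460 24.2613] v=[-1.3402 2.9158 -4.9554 3.3797]

Answer: 5.9827 13.4100 16.3460 24.2613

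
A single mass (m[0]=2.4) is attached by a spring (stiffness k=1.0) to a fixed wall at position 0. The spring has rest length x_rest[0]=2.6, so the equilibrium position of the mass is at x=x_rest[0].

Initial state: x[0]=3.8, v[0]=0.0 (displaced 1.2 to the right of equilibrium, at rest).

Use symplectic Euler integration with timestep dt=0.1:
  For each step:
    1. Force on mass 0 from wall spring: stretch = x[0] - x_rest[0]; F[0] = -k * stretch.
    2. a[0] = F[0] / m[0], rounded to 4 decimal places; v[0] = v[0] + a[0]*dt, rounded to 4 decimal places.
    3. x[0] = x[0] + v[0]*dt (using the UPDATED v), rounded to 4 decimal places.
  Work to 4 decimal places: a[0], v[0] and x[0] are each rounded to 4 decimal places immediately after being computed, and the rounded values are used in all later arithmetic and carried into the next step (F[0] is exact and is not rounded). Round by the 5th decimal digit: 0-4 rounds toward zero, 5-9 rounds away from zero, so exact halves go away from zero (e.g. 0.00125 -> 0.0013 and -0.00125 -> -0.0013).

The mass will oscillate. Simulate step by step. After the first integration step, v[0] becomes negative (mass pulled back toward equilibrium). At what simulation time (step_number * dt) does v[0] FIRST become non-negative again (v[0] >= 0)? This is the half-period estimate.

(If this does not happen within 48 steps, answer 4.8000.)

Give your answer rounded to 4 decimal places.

Step 0: x=[3.8000] v=[0.0000]
Step 1: x=[3.7950] v=[-0.0500]
Step 2: x=[3.7850] v=[-0.0998]
Step 3: x=[3.7701] v=[-0.1492]
Step 4: x=[3.7503] v=[-0.1980]
Step 5: x=[3.7257] v=[-0.2459]
Step 6: x=[3.6964] v=[-0.2928]
Step 7: x=[3.6626] v=[-0.3385]
Step 8: x=[3.6243] v=[-0.3828]
Step 9: x=[3.5818] v=[-0.4255]
Step 10: x=[3.5352] v=[-0.4664]
Step 11: x=[3.4847] v=[-0.5054]
Step 12: x=[3.4305] v=[-0.5423]
Step 13: x=[3.3728] v=[-0.5769]
Step 14: x=[3.3119] v=[-0.6091]
Step 15: x=[3.2480] v=[-0.6388]
Step 16: x=[3.1814] v=[-0.6658]
Step 17: x=[3.1124] v=[-0.6900]
Step 18: x=[3.0413] v=[-0.7114]
Step 19: x=[2.9683] v=[-0.7298]
Step 20: x=[2.8938] v=[-0.7452]
Step 21: x=[2.8181] v=[-0.7574]
Step 22: x=[2.7415] v=[-0.7665]
Step 23: x=[2.6643] v=[-0.7724]
Step 24: x=[2.5868] v=[-0.7751]
Step 25: x=[2.5093] v=[-0.7746]
Step 26: x=[2.4322] v=[-0.7708]
Step 27: x=[2.3558] v=[-0.7638]
Step 28: x=[2.2804] v=[-0.7536]
Step 29: x=[2.2064] v=[-0.7403]
Step 30: x=[2.1340] v=[-0.7239]
Step 31: x=[2.0636] v=[-0.7045]
Step 32: x=[1.9954] v=[-0.6822]
Step 33: x=[1.9297] v=[-0.6570]
Step 34: x=[1.8668] v=[-0.6291]
Step 35: x=[1.8069] v=[-0.5986]
Step 36: x=[1.7503] v=[-0.5656]
Step 37: x=[1.6973] v=[-0.5302]
Step 38: x=[1.6480] v=[-0.4926]
Step 39: x=[1.6027] v=[-0.4529]
Step 40: x=[1.5616] v=[-0.4114]
Step 41: x=[1.5248] v=[-0.3681]
Step 42: x=[1.4925] v=[-0.3233]
Step 43: x=[1.4648] v=[-0.2772]
Step 44: x=[1.4418] v=[-0.2299]
Step 45: x=[1.4236] v=[-0.1816]
Step 46: x=[1.4103] v=[-0.1326]
Step 47: x=[1.4020] v=[-0.0830]
Step 48: x=[1.3987] v=[-0.0331]
v[0] did not become non-negative within 48 steps; using fallback time=4.8000

Answer: 4.8000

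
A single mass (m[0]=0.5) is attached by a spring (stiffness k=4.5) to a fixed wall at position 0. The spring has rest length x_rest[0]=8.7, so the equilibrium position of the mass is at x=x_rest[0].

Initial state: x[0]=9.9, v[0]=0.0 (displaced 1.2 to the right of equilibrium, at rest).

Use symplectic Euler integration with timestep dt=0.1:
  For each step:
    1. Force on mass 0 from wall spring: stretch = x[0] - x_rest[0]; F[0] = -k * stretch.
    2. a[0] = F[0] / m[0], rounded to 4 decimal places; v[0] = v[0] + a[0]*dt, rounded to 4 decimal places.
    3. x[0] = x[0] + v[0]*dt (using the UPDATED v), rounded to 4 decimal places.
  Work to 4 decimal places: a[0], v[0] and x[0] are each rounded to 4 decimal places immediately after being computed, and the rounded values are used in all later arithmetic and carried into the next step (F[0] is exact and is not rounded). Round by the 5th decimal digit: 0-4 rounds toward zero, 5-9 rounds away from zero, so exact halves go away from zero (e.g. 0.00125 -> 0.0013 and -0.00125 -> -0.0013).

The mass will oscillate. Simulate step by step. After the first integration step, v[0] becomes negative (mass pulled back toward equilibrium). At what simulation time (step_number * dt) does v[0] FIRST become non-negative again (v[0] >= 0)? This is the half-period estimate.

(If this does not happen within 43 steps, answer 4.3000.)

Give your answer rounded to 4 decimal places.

Step 0: x=[9.9000] v=[0.0000]
Step 1: x=[9.7920] v=[-1.0800]
Step 2: x=[9.5857] v=[-2.0628]
Step 3: x=[9.2997] v=[-2.8599]
Step 4: x=[8.9597] v=[-3.3996]
Step 5: x=[8.5964] v=[-3.6333]
Step 6: x=[8.2424] v=[-3.5401]
Step 7: x=[7.9296] v=[-3.1283]
Step 8: x=[7.6861] v=[-2.4349]
Step 9: x=[7.5339] v=[-1.5224]
Step 10: x=[7.4866] v=[-0.4729]
Step 11: x=[7.5485] v=[0.6192]
First v>=0 after going negative at step 11, time=1.1000

Answer: 1.1000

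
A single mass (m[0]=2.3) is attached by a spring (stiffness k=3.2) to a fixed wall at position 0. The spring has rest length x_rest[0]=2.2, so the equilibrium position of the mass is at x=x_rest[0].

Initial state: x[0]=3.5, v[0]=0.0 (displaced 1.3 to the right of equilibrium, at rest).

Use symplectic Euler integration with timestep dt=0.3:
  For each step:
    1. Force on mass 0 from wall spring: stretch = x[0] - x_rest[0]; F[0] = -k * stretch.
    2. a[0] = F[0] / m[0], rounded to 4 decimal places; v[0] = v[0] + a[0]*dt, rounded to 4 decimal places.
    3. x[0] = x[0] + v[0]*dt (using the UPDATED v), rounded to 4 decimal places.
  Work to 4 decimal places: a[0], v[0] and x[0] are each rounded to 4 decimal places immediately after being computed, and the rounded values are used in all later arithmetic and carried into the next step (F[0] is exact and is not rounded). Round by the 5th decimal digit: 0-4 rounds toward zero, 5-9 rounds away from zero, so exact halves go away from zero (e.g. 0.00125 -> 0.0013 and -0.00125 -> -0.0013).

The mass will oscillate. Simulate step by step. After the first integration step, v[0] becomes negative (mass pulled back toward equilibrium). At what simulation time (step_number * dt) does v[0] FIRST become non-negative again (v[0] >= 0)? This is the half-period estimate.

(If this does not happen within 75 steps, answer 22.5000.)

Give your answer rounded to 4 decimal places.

Answer: 2.7000

Derivation:
Step 0: x=[3.5000] v=[0.0000]
Step 1: x=[3.3372] v=[-0.5426]
Step 2: x=[3.0320] v=[-1.0173]
Step 3: x=[2.6226] v=[-1.3646]
Step 4: x=[2.1603] v=[-1.5410]
Step 5: x=[1.7030] v=[-1.5244]
Step 6: x=[1.3079] v=[-1.3170]
Step 7: x=[1.0245] v=[-0.9446]
Step 8: x=[0.8883] v=[-0.4540]
Step 9: x=[0.9164] v=[0.0935]
First v>=0 after going negative at step 9, time=2.7000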